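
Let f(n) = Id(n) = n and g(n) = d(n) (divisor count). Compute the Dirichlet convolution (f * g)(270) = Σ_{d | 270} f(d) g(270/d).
(Id * d)(270) = 1624

Divisors of 270: [1, 2, 3, 5, 6, 9, 10, 15, 18, 27, 30, 45, 54, 90, 135, 270]. For each d | 270:
  d = 1: Id(1) · d(270/1) = 1 · 16 = 16
  d = 2: Id(2) · d(270/2) = 2 · 8 = 16
  d = 3: Id(3) · d(270/3) = 3 · 12 = 36
  d = 5: Id(5) · d(270/5) = 5 · 8 = 40
  d = 6: Id(6) · d(270/6) = 6 · 6 = 36
  d = 9: Id(9) · d(270/9) = 9 · 8 = 72
  d = 10: Id(10) · d(270/10) = 10 · 4 = 40
  d = 15: Id(15) · d(270/15) = 15 · 6 = 90
  d = 18: Id(18) · d(270/18) = 18 · 4 = 72
  d = 27: Id(27) · d(270/27) = 27 · 4 = 108
  d = 30: Id(30) · d(270/30) = 30 · 3 = 90
  d = 45: Id(45) · d(270/45) = 45 · 4 = 180
  d = 54: Id(54) · d(270/54) = 54 · 2 = 108
  d = 90: Id(90) · d(270/90) = 90 · 2 = 180
  d = 135: Id(135) · d(270/135) = 135 · 2 = 270
  d = 270: Id(270) · d(270/270) = 270 · 1 = 270
Summing: (Id * d)(270) = 16 + 16 + 36 + 40 + 36 + 72 + 40 + 90 + 72 + 108 + 90 + 180 + 108 + 180 + 270 + 270 = 1624.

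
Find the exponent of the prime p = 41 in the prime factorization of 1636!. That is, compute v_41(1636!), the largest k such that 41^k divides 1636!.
v_41(1636!) = 39

Legendre's formula: v_p(n!) = Σ_{k ≥ 1} ⌊n / p^k⌋. For p = 41, n = 1636, the terms are:
  ⌊1636/41^1⌋ = ⌊1636/41⌋ = 39
(the next term ⌊1636/41^2⌋ = 0, terminating the sum). Summing: v_41(1636!) = 39 = 39.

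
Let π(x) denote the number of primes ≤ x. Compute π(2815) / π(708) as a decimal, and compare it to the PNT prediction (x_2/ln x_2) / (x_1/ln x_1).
π(2815)/π(708) = 409/126 ≈ 3.2460;  PNT prediction ≈ 3.2850.

π(708) = 126 and π(2815) = 409, so π(2815)/π(708) ≈ 3.2460. The PNT-predicted ratio is (2815/ln(2815)) / (708/ln(708)) ≈ 3.2850. The two agree to within a few percent, as expected.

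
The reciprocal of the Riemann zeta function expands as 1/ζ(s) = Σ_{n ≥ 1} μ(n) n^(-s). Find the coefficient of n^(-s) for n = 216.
μ(216) = 0

Factor n = 216 = 2^3 · 3^3. μ(n) = 0 if any exponent ≥ 2 (not squarefree); otherwise μ(n) = (−1)^{ω(n)} where ω(n) is the number of distinct prime factors. Applying: μ(216) = 0.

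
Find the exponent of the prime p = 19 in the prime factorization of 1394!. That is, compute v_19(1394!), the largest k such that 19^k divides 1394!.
v_19(1394!) = 76

Legendre's formula: v_p(n!) = Σ_{k ≥ 1} ⌊n / p^k⌋. For p = 19, n = 1394, the terms are:
  ⌊1394/19^1⌋ = ⌊1394/19⌋ = 73
  ⌊1394/19^2⌋ = ⌊1394/361⌋ = 3
(the next term ⌊1394/19^3⌋ = 0, terminating the sum). Summing: v_19(1394!) = 73 + 3 = 76.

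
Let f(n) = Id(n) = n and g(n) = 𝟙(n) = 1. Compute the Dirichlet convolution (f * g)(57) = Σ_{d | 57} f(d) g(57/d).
(Id * 𝟙)(57) = 80

Divisors of 57: [1, 3, 19, 57]. For each d | 57:
  d = 1: Id(1) · 𝟙(57/1) = 1 · 1 = 1
  d = 3: Id(3) · 𝟙(57/3) = 3 · 1 = 3
  d = 19: Id(19) · 𝟙(57/19) = 19 · 1 = 19
  d = 57: Id(57) · 𝟙(57/57) = 57 · 1 = 57
Summing: (Id * 𝟙)(57) = 1 + 3 + 19 + 57 = 80.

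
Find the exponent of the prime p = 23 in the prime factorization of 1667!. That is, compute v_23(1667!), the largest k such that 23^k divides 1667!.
v_23(1667!) = 75

Legendre's formula: v_p(n!) = Σ_{k ≥ 1} ⌊n / p^k⌋. For p = 23, n = 1667, the terms are:
  ⌊1667/23^1⌋ = ⌊1667/23⌋ = 72
  ⌊1667/23^2⌋ = ⌊1667/529⌋ = 3
(the next term ⌊1667/23^3⌋ = 0, terminating the sum). Summing: v_23(1667!) = 72 + 3 = 75.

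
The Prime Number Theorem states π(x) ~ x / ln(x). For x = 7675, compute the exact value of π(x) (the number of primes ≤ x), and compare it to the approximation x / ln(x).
π(7675) = 973;  x/ln(x) ≈ 857.95;  relative error ≈ 11.82%.

Directly count primes up to 7675: π(7675) = 973. The PNT approximation gives 7675/ln(7675) ≈ 7675/8.94572 ≈ 857.95. Relative error (π(x) − x/ln(x)) / π(x) ≈ 11.82%; the approximation is known to undercount slightly (Li(x) is a better estimate).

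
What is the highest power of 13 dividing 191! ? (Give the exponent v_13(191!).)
v_13(191!) = 15

Legendre's formula: v_p(n!) = Σ_{k ≥ 1} ⌊n / p^k⌋. For p = 13, n = 191, the terms are:
  ⌊191/13^1⌋ = ⌊191/13⌋ = 14
  ⌊191/13^2⌋ = ⌊191/169⌋ = 1
(the next term ⌊191/13^3⌋ = 0, terminating the sum). Summing: v_13(191!) = 14 + 1 = 15.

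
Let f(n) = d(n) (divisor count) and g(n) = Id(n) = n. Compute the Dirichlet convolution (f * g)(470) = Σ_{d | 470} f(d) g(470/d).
(d * Id)(470) = 1372

Divisors of 470: [1, 2, 5, 10, 47, 94, 235, 470]. For each d | 470:
  d = 1: d(1) · Id(470/1) = 1 · 470 = 470
  d = 2: d(2) · Id(470/2) = 2 · 235 = 470
  d = 5: d(5) · Id(470/5) = 2 · 94 = 188
  d = 10: d(10) · Id(470/10) = 4 · 47 = 188
  d = 47: d(47) · Id(470/47) = 2 · 10 = 20
  d = 94: d(94) · Id(470/94) = 4 · 5 = 20
  d = 235: d(235) · Id(470/235) = 4 · 2 = 8
  d = 470: d(470) · Id(470/470) = 8 · 1 = 8
Summing: (d * Id)(470) = 470 + 470 + 188 + 188 + 20 + 20 + 8 + 8 = 1372.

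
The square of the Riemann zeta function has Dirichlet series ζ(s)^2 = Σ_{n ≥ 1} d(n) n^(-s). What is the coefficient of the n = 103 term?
d(103) = 2

ζ(s)^2 = (Σ 1/m^s)(Σ 1/k^s). The coefficient of 1/n^s in the product is the number of ordered pairs (m, k) with mk = n, which equals d(n). For n = 103, divisors are [1, 103], so d(103) = 2.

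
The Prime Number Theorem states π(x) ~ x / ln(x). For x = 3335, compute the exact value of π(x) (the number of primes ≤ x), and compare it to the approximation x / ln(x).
π(3335) = 470;  x/ln(x) ≈ 411.11;  relative error ≈ 12.53%.

Directly count primes up to 3335: π(3335) = 470. The PNT approximation gives 3335/ln(3335) ≈ 3335/8.11223 ≈ 411.11. Relative error (π(x) − x/ln(x)) / π(x) ≈ 12.53%; the approximation is known to undercount slightly (Li(x) is a better estimate).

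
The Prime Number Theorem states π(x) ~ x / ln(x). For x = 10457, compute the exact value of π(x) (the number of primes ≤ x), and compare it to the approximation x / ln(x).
π(10457) = 1279;  x/ln(x) ≈ 1129.87;  relative error ≈ 11.66%.

Directly count primes up to 10457: π(10457) = 1279. The PNT approximation gives 10457/ln(10457) ≈ 10457/9.25503 ≈ 1129.87. Relative error (π(x) − x/ln(x)) / π(x) ≈ 11.66%; the approximation is known to undercount slightly (Li(x) is a better estimate).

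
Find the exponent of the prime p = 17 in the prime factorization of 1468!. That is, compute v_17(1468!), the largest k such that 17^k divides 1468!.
v_17(1468!) = 91

Legendre's formula: v_p(n!) = Σ_{k ≥ 1} ⌊n / p^k⌋. For p = 17, n = 1468, the terms are:
  ⌊1468/17^1⌋ = ⌊1468/17⌋ = 86
  ⌊1468/17^2⌋ = ⌊1468/289⌋ = 5
(the next term ⌊1468/17^3⌋ = 0, terminating the sum). Summing: v_17(1468!) = 86 + 5 = 91.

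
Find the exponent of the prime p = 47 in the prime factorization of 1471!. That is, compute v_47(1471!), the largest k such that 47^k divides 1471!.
v_47(1471!) = 31

Legendre's formula: v_p(n!) = Σ_{k ≥ 1} ⌊n / p^k⌋. For p = 47, n = 1471, the terms are:
  ⌊1471/47^1⌋ = ⌊1471/47⌋ = 31
(the next term ⌊1471/47^2⌋ = 0, terminating the sum). Summing: v_47(1471!) = 31 = 31.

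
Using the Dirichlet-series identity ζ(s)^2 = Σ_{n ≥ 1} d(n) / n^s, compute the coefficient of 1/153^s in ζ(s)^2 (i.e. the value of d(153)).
d(153) = 6

ζ(s)^2 = (Σ 1/m^s)(Σ 1/k^s). The coefficient of 1/n^s in the product is the number of ordered pairs (m, k) with mk = n, which equals d(n). For n = 153, divisors are [1, 3, 9, 17, 51, 153], so d(153) = 6.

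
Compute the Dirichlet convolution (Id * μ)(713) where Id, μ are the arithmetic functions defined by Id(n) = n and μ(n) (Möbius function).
(Id * μ)(713) = 660

Divisors of 713: [1, 23, 31, 713]. For each d | 713:
  d = 1: Id(1) · μ(713/1) = 1 · 1 = 1
  d = 23: Id(23) · μ(713/23) = 23 · -1 = -23
  d = 31: Id(31) · μ(713/31) = 31 · -1 = -31
  d = 713: Id(713) · μ(713/713) = 713 · 1 = 713
Summing: (Id * μ)(713) = 1 + -23 + -31 + 713 = 660.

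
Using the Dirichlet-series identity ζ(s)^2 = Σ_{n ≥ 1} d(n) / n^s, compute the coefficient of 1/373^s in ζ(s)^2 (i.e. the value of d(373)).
d(373) = 2

ζ(s)^2 = (Σ 1/m^s)(Σ 1/k^s). The coefficient of 1/n^s in the product is the number of ordered pairs (m, k) with mk = n, which equals d(n). For n = 373, divisors are [1, 373], so d(373) = 2.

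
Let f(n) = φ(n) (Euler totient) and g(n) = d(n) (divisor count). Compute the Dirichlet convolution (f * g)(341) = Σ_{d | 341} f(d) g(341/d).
(φ * d)(341) = 384

Divisors of 341: [1, 11, 31, 341]. For each d | 341:
  d = 1: φ(1) · d(341/1) = 1 · 4 = 4
  d = 11: φ(11) · d(341/11) = 10 · 2 = 20
  d = 31: φ(31) · d(341/31) = 30 · 2 = 60
  d = 341: φ(341) · d(341/341) = 300 · 1 = 300
Summing: (φ * d)(341) = 4 + 20 + 60 + 300 = 384.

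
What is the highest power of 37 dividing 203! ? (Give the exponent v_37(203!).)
v_37(203!) = 5

Legendre's formula: v_p(n!) = Σ_{k ≥ 1} ⌊n / p^k⌋. For p = 37, n = 203, the terms are:
  ⌊203/37^1⌋ = ⌊203/37⌋ = 5
(the next term ⌊203/37^2⌋ = 0, terminating the sum). Summing: v_37(203!) = 5 = 5.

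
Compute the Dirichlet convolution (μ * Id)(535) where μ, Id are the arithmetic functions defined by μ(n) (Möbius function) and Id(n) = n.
(μ * Id)(535) = 424

Divisors of 535: [1, 5, 107, 535]. For each d | 535:
  d = 1: μ(1) · Id(535/1) = 1 · 535 = 535
  d = 5: μ(5) · Id(535/5) = -1 · 107 = -107
  d = 107: μ(107) · Id(535/107) = -1 · 5 = -5
  d = 535: μ(535) · Id(535/535) = 1 · 1 = 1
Summing: (μ * Id)(535) = 535 + -107 + -5 + 1 = 424.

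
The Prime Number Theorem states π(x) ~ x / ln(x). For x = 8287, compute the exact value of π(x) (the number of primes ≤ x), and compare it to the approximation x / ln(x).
π(8287) = 1039;  x/ln(x) ≈ 918.49;  relative error ≈ 11.60%.

Directly count primes up to 8287: π(8287) = 1039. The PNT approximation gives 8287/ln(8287) ≈ 8287/9.02244 ≈ 918.49. Relative error (π(x) − x/ln(x)) / π(x) ≈ 11.60%; the approximation is known to undercount slightly (Li(x) is a better estimate).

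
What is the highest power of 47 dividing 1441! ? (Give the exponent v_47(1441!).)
v_47(1441!) = 30

Legendre's formula: v_p(n!) = Σ_{k ≥ 1} ⌊n / p^k⌋. For p = 47, n = 1441, the terms are:
  ⌊1441/47^1⌋ = ⌊1441/47⌋ = 30
(the next term ⌊1441/47^2⌋ = 0, terminating the sum). Summing: v_47(1441!) = 30 = 30.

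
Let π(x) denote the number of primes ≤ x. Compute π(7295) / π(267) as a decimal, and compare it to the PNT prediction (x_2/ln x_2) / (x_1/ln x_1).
π(7295)/π(267) = 929/56 ≈ 16.5893;  PNT prediction ≈ 17.1620.

π(267) = 56 and π(7295) = 929, so π(7295)/π(267) ≈ 16.5893. The PNT-predicted ratio is (7295/ln(7295)) / (267/ln(267)) ≈ 17.1620. The two agree to within a few percent, as expected.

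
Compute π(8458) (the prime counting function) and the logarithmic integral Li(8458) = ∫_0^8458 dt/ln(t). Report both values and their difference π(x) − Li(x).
π(8458) = 1057;  Li(8458) ≈ 1077.22;  π(x) − Li(x) ≈ -20.22.

Direct count of primes ≤ 8458 gives π(8458) = 1057. Numerical evaluation of the logarithmic integral gives Li(8458) ≈ 1077.22. The difference π(x) − Li(x) ≈ -20.22 is typically negative for small/moderate x (Li(x) overestimates), though Littlewood's theorem shows this sign changes infinitely often.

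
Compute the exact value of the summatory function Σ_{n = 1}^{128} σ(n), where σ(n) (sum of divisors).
Σ_{n ≤ 128} σ(n) = 13535

Compute σ(n) for each 1 ≤ n ≤ 128: σ(1) = 1, σ(2) = 3, σ(3) = 4, σ(4) = 7, σ(5) = 6, σ(6) = 12, σ(7) = 8, σ(8) = 15, σ(9) = 13, σ(10) = 18, σ(11) = 12, σ(12) = 28, σ(13) = 14, σ(14) = 24, σ(15) = 24, σ(16) = 31, σ(17) = 18, σ(18) = 39, σ(19) = 20, σ(20) = 42, σ(21) = 32, σ(22) = 36, σ(23) = 24, σ(24) = 60, σ(25) = 31, σ(26) = 42, σ(27) = 40, σ(28) = 56, σ(29) = 30, σ(30) = 72, σ(31) = 32, σ(32) = 63, σ(33) = 48, σ(34) = 54, σ(35) = 48, σ(36) = 91, σ(37) = 38, σ(38) = 60, σ(39) = 56, σ(40) = 90, σ(41) = 42, σ(42) = 96, σ(43) = 44, σ(44) = 84, σ(45) = 78, σ(46) = 72, σ(47) = 48, σ(48) = 124, σ(49) = 57, σ(50) = 93, σ(51) = 72, σ(52) = 98, σ(53) = 54, σ(54) = 120, σ(55) = 72, σ(56) = 120, σ(57) = 80, σ(58) = 90, σ(59) = 60, σ(60) = 168, σ(61) = 62, σ(62) = 96, σ(63) = 104, σ(64) = 127, σ(65) = 84, σ(66) = 144, σ(67) = 68, σ(68) = 126, σ(69) = 96, σ(70) = 144, σ(71) = 72, σ(72) = 195, σ(73) = 74, σ(74) = 114, σ(75) = 124, σ(76) = 140, σ(77) = 96, σ(78) = 168, σ(79) = 80, σ(80) = 186, σ(81) = 121, σ(82) = 126, σ(83) = 84, σ(84) = 224, σ(85) = 108, σ(86) = 132, σ(87) = 120, σ(88) = 180, σ(89) = 90, σ(90) = 234, σ(91) = 112, σ(92) = 168, σ(93) = 128, σ(94) = 144, σ(95) = 120, σ(96) = 252, σ(97) = 98, σ(98) = 171, σ(99) = 156, σ(100) = 217, σ(101) = 102, σ(102) = 216, σ(103) = 104, σ(104) = 210, σ(105) = 192, σ(106) = 162, σ(107) = 108, σ(108) = 280, σ(109) = 110, σ(110) = 216, σ(111) = 152, σ(112) = 248, σ(113) = 114, σ(114) = 240, σ(115) = 144, σ(116) = 210, σ(117) = 182, σ(118) = 180, σ(119) = 144, σ(120) = 360, σ(121) = 133, σ(122) = 186, σ(123) = 168, σ(124) = 224, σ(125) = 156, σ(126) = 312, σ(127) = 128, σ(128) = 255. Summing all 128 values: 13535. (Average order: Σ_{n ≤ x} σ(n) ~ (π²/12) x². For x = 128, (π²/12)·128² ≈ 13475.30.)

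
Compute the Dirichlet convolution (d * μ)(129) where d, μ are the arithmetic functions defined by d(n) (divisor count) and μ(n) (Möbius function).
(d * μ)(129) = 1

Divisors of 129: [1, 3, 43, 129]. For each d | 129:
  d = 1: d(1) · μ(129/1) = 1 · 1 = 1
  d = 3: d(3) · μ(129/3) = 2 · -1 = -2
  d = 43: d(43) · μ(129/43) = 2 · -1 = -2
  d = 129: d(129) · μ(129/129) = 4 · 1 = 4
Summing: (d * μ)(129) = 1 + -2 + -2 + 4 = 1.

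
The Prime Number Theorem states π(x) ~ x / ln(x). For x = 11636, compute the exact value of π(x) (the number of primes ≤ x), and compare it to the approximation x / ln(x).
π(11636) = 1399;  x/ln(x) ≈ 1242.92;  relative error ≈ 11.16%.

Directly count primes up to 11636: π(11636) = 1399. The PNT approximation gives 11636/ln(11636) ≈ 11636/9.36186 ≈ 1242.92. Relative error (π(x) − x/ln(x)) / π(x) ≈ 11.16%; the approximation is known to undercount slightly (Li(x) is a better estimate).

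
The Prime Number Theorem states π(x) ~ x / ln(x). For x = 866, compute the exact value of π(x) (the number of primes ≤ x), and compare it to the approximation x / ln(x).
π(866) = 150;  x/ln(x) ≈ 128.03;  relative error ≈ 14.64%.

Directly count primes up to 866: π(866) = 150. The PNT approximation gives 866/ln(866) ≈ 866/6.76388 ≈ 128.03. Relative error (π(x) − x/ln(x)) / π(x) ≈ 14.64%; the approximation is known to undercount slightly (Li(x) is a better estimate).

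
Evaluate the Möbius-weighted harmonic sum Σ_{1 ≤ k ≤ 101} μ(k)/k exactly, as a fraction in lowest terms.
Σ μ(k)/k = 823965756623769369265289008893453993/38810394059749560150010552813417893845

Values of μ(k) for 1 ≤ k ≤ 101: μ(1) = 1, μ(2) = -1, μ(3) = -1, μ(5) = -1, μ(6) = 1, μ(7) = -1, μ(10) = 1, μ(11) = -1, μ(13) = -1, μ(14) = 1, μ(15) = 1, μ(17) = -1, μ(19) = -1, μ(21) = 1, μ(22) = 1, μ(23) = -1, μ(26) = 1, μ(29) = -1, μ(30) = -1, μ(31) = -1, μ(33) = 1, μ(34) = 1, μ(35) = 1, μ(37) = -1, μ(38) = 1, μ(39) = 1, μ(41) = -1, μ(42) = -1, μ(43) = -1, μ(46) = 1, μ(47) = -1, μ(51) = 1, μ(53) = -1, μ(55) = 1, μ(57) = 1, μ(58) = 1, μ(59) = -1, μ(61) = -1, μ(62) = 1, μ(65) = 1, μ(66) = -1, μ(67) = -1, μ(69) = 1, μ(70) = -1, μ(71) = -1, μ(73) = -1, μ(74) = 1, μ(77) = 1, μ(78) = -1, μ(79) = -1, μ(82) = 1, μ(83) = -1, μ(85) = 1, μ(86) = 1, μ(87) = 1, μ(89) = -1, μ(91) = 1, μ(93) = 1, μ(94) = 1, μ(95) = 1, μ(97) = -1, μ(101) = -1, with μ = 0 on non-squarefree integers. Summing μ(k)/k for k where μ(k) ≠ 0 gives 823965756623769369265289008893453993/38810394059749560150010552813417893845 ≈ 0.0212. (PNT ⟺ this sum → 0 as n → ∞.)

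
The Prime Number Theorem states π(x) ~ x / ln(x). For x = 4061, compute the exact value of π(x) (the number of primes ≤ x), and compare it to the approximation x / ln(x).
π(4061) = 560;  x/ln(x) ≈ 488.74;  relative error ≈ 12.73%.

Directly count primes up to 4061: π(4061) = 560. The PNT approximation gives 4061/ln(4061) ≈ 4061/8.30918 ≈ 488.74. Relative error (π(x) − x/ln(x)) / π(x) ≈ 12.73%; the approximation is known to undercount slightly (Li(x) is a better estimate).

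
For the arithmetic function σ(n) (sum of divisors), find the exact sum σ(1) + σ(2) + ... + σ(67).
Σ_{n ≤ 67} σ(n) = 3699

Compute σ(n) for each 1 ≤ n ≤ 67: σ(1) = 1, σ(2) = 3, σ(3) = 4, σ(4) = 7, σ(5) = 6, σ(6) = 12, σ(7) = 8, σ(8) = 15, σ(9) = 13, σ(10) = 18, σ(11) = 12, σ(12) = 28, σ(13) = 14, σ(14) = 24, σ(15) = 24, σ(16) = 31, σ(17) = 18, σ(18) = 39, σ(19) = 20, σ(20) = 42, σ(21) = 32, σ(22) = 36, σ(23) = 24, σ(24) = 60, σ(25) = 31, σ(26) = 42, σ(27) = 40, σ(28) = 56, σ(29) = 30, σ(30) = 72, σ(31) = 32, σ(32) = 63, σ(33) = 48, σ(34) = 54, σ(35) = 48, σ(36) = 91, σ(37) = 38, σ(38) = 60, σ(39) = 56, σ(40) = 90, σ(41) = 42, σ(42) = 96, σ(43) = 44, σ(44) = 84, σ(45) = 78, σ(46) = 72, σ(47) = 48, σ(48) = 124, σ(49) = 57, σ(50) = 93, σ(51) = 72, σ(52) = 98, σ(53) = 54, σ(54) = 120, σ(55) = 72, σ(56) = 120, σ(57) = 80, σ(58) = 90, σ(59) = 60, σ(60) = 168, σ(61) = 62, σ(62) = 96, σ(63) = 104, σ(64) = 127, σ(65) = 84, σ(66) = 144, σ(67) = 68. Summing all 67 values: 3699. (Average order: Σ_{n ≤ x} σ(n) ~ (π²/12) x². For x = 67, (π²/12)·67² ≈ 3692.05.)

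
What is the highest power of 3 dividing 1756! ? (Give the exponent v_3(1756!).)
v_3(1756!) = 875

Legendre's formula: v_p(n!) = Σ_{k ≥ 1} ⌊n / p^k⌋. For p = 3, n = 1756, the terms are:
  ⌊1756/3^1⌋ = ⌊1756/3⌋ = 585
  ⌊1756/3^2⌋ = ⌊1756/9⌋ = 195
  ⌊1756/3^3⌋ = ⌊1756/27⌋ = 65
  ⌊1756/3^4⌋ = ⌊1756/81⌋ = 21
  ⌊1756/3^5⌋ = ⌊1756/243⌋ = 7
  ⌊1756/3^6⌋ = ⌊1756/729⌋ = 2
(the next term ⌊1756/3^7⌋ = 0, terminating the sum). Summing: v_3(1756!) = 585 + 195 + 65 + 21 + 7 + 2 = 875.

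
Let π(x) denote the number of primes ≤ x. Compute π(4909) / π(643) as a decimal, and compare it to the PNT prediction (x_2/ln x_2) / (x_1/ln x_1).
π(4909)/π(643) = 656/117 ≈ 5.6068;  PNT prediction ≈ 5.8086.

π(643) = 117 and π(4909) = 656, so π(4909)/π(643) ≈ 5.6068. The PNT-predicted ratio is (4909/ln(4909)) / (643/ln(643)) ≈ 5.8086. The two agree to within a few percent, as expected.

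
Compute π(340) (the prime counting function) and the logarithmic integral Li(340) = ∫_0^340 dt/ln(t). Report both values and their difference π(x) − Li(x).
π(340) = 68;  Li(340) ≈ 75.27;  π(x) − Li(x) ≈ -7.27.

Direct count of primes ≤ 340 gives π(340) = 68. Numerical evaluation of the logarithmic integral gives Li(340) ≈ 75.27. The difference π(x) − Li(x) ≈ -7.27 is typically negative for small/moderate x (Li(x) overestimates), though Littlewood's theorem shows this sign changes infinitely often.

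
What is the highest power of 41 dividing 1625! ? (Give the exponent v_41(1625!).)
v_41(1625!) = 39

Legendre's formula: v_p(n!) = Σ_{k ≥ 1} ⌊n / p^k⌋. For p = 41, n = 1625, the terms are:
  ⌊1625/41^1⌋ = ⌊1625/41⌋ = 39
(the next term ⌊1625/41^2⌋ = 0, terminating the sum). Summing: v_41(1625!) = 39 = 39.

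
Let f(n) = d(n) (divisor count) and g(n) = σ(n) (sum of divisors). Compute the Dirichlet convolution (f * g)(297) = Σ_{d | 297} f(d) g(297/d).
(d * σ)(297) = 1148

Divisors of 297: [1, 3, 9, 11, 27, 33, 99, 297]. For each d | 297:
  d = 1: d(1) · σ(297/1) = 1 · 480 = 480
  d = 3: d(3) · σ(297/3) = 2 · 156 = 312
  d = 9: d(9) · σ(297/9) = 3 · 48 = 144
  d = 11: d(11) · σ(297/11) = 2 · 40 = 80
  d = 27: d(27) · σ(297/27) = 4 · 12 = 48
  d = 33: d(33) · σ(297/33) = 4 · 13 = 52
  d = 99: d(99) · σ(297/99) = 6 · 4 = 24
  d = 297: d(297) · σ(297/297) = 8 · 1 = 8
Summing: (d * σ)(297) = 480 + 312 + 144 + 80 + 48 + 52 + 24 + 8 = 1148.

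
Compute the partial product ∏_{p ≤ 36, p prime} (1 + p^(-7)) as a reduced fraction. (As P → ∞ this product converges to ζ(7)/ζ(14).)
∏ = 45636384576315690080929715569674882079693135504462522074208731086848/45261280733327250662945753058202857554009606630517518569698816246875

The primes p ≤ 36 are [2, 3, 5, 7, 11, 13, 17, 19, 23, 29, 31]. For each, (1 + 1/p^7) = (p^7 + 1)/p^7. Multiplying these fractions over p ∈ [2, 3, 5, 7, 11, 13, 17, 19, 23, 29, 31] gives 45636384576315690080929715569674882079693135504462522074208731086848/45261280733327250662945753058202857554009606630517518569698816246875. (In the limit P → ∞ this tends to ζ(7)/ζ(14).)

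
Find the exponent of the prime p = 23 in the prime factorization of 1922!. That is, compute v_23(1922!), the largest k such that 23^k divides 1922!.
v_23(1922!) = 86

Legendre's formula: v_p(n!) = Σ_{k ≥ 1} ⌊n / p^k⌋. For p = 23, n = 1922, the terms are:
  ⌊1922/23^1⌋ = ⌊1922/23⌋ = 83
  ⌊1922/23^2⌋ = ⌊1922/529⌋ = 3
(the next term ⌊1922/23^3⌋ = 0, terminating the sum). Summing: v_23(1922!) = 83 + 3 = 86.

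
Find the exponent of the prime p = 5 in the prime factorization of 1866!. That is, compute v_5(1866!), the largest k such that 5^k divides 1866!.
v_5(1866!) = 463

Legendre's formula: v_p(n!) = Σ_{k ≥ 1} ⌊n / p^k⌋. For p = 5, n = 1866, the terms are:
  ⌊1866/5^1⌋ = ⌊1866/5⌋ = 373
  ⌊1866/5^2⌋ = ⌊1866/25⌋ = 74
  ⌊1866/5^3⌋ = ⌊1866/125⌋ = 14
  ⌊1866/5^4⌋ = ⌊1866/625⌋ = 2
(the next term ⌊1866/5^5⌋ = 0, terminating the sum). Summing: v_5(1866!) = 373 + 74 + 14 + 2 = 463.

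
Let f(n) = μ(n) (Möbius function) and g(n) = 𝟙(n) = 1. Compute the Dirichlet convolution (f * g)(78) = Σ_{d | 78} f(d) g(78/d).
(μ * 𝟙)(78) = 0

Divisors of 78: [1, 2, 3, 6, 13, 26, 39, 78]. For each d | 78:
  d = 1: μ(1) · 𝟙(78/1) = 1 · 1 = 1
  d = 2: μ(2) · 𝟙(78/2) = -1 · 1 = -1
  d = 3: μ(3) · 𝟙(78/3) = -1 · 1 = -1
  d = 6: μ(6) · 𝟙(78/6) = 1 · 1 = 1
  d = 13: μ(13) · 𝟙(78/13) = -1 · 1 = -1
  d = 26: μ(26) · 𝟙(78/26) = 1 · 1 = 1
  d = 39: μ(39) · 𝟙(78/39) = 1 · 1 = 1
  d = 78: μ(78) · 𝟙(78/78) = -1 · 1 = -1
Summing: (μ * 𝟙)(78) = 1 + -1 + -1 + 1 + -1 + 1 + 1 + -1 = 0.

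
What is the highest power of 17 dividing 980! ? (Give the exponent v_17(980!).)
v_17(980!) = 60

Legendre's formula: v_p(n!) = Σ_{k ≥ 1} ⌊n / p^k⌋. For p = 17, n = 980, the terms are:
  ⌊980/17^1⌋ = ⌊980/17⌋ = 57
  ⌊980/17^2⌋ = ⌊980/289⌋ = 3
(the next term ⌊980/17^3⌋ = 0, terminating the sum). Summing: v_17(980!) = 57 + 3 = 60.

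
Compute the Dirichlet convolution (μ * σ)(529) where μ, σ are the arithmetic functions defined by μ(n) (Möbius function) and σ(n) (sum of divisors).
(μ * σ)(529) = 529

Divisors of 529: [1, 23, 529]. For each d | 529:
  d = 1: μ(1) · σ(529/1) = 1 · 553 = 553
  d = 23: μ(23) · σ(529/23) = -1 · 24 = -24
  d = 529: μ(529) · σ(529/529) = 0 · 1 = 0
Summing: (μ * σ)(529) = 553 + -24 + 0 = 529.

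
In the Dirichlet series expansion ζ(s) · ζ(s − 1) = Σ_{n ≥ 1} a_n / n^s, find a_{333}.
σ(333) = 494

In the product (Σ m^0/m^s)(Σ k / k^s) = Σ (Σ_{d | n} d) / n^s, the coefficient of 1/n^s is σ(n) = Σ_{d | n} d. For n = 333, divisors are [1, 3, 9, 37, 111, 333]; summing: σ(333) = 494.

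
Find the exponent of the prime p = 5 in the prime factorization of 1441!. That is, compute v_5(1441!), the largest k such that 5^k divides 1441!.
v_5(1441!) = 358

Legendre's formula: v_p(n!) = Σ_{k ≥ 1} ⌊n / p^k⌋. For p = 5, n = 1441, the terms are:
  ⌊1441/5^1⌋ = ⌊1441/5⌋ = 288
  ⌊1441/5^2⌋ = ⌊1441/25⌋ = 57
  ⌊1441/5^3⌋ = ⌊1441/125⌋ = 11
  ⌊1441/5^4⌋ = ⌊1441/625⌋ = 2
(the next term ⌊1441/5^5⌋ = 0, terminating the sum). Summing: v_5(1441!) = 288 + 57 + 11 + 2 = 358.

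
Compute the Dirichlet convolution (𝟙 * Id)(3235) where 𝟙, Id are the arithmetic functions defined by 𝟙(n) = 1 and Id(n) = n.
(𝟙 * Id)(3235) = 3888

Divisors of 3235: [1, 5, 647, 3235]. For each d | 3235:
  d = 1: 𝟙(1) · Id(3235/1) = 1 · 3235 = 3235
  d = 5: 𝟙(5) · Id(3235/5) = 1 · 647 = 647
  d = 647: 𝟙(647) · Id(3235/647) = 1 · 5 = 5
  d = 3235: 𝟙(3235) · Id(3235/3235) = 1 · 1 = 1
Summing: (𝟙 * Id)(3235) = 3235 + 647 + 5 + 1 = 3888.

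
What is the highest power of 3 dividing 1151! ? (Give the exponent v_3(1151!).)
v_3(1151!) = 571

Legendre's formula: v_p(n!) = Σ_{k ≥ 1} ⌊n / p^k⌋. For p = 3, n = 1151, the terms are:
  ⌊1151/3^1⌋ = ⌊1151/3⌋ = 383
  ⌊1151/3^2⌋ = ⌊1151/9⌋ = 127
  ⌊1151/3^3⌋ = ⌊1151/27⌋ = 42
  ⌊1151/3^4⌋ = ⌊1151/81⌋ = 14
  ⌊1151/3^5⌋ = ⌊1151/243⌋ = 4
  ⌊1151/3^6⌋ = ⌊1151/729⌋ = 1
(the next term ⌊1151/3^7⌋ = 0, terminating the sum). Summing: v_3(1151!) = 383 + 127 + 42 + 14 + 4 + 1 = 571.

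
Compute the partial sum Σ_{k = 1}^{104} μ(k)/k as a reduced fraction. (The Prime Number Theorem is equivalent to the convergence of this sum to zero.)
Σ μ(k)/k = 41203144520038891926409588275527024249/23984823528925228172706521638692258396210

Values of μ(k) for 1 ≤ k ≤ 104: μ(1) = 1, μ(2) = -1, μ(3) = -1, μ(5) = -1, μ(6) = 1, μ(7) = -1, μ(10) = 1, μ(11) = -1, μ(13) = -1, μ(14) = 1, μ(15) = 1, μ(17) = -1, μ(19) = -1, μ(21) = 1, μ(22) = 1, μ(23) = -1, μ(26) = 1, μ(29) = -1, μ(30) = -1, μ(31) = -1, μ(33) = 1, μ(34) = 1, μ(35) = 1, μ(37) = -1, μ(38) = 1, μ(39) = 1, μ(41) = -1, μ(42) = -1, μ(43) = -1, μ(46) = 1, μ(47) = -1, μ(51) = 1, μ(53) = -1, μ(55) = 1, μ(57) = 1, μ(58) = 1, μ(59) = -1, μ(61) = -1, μ(62) = 1, μ(65) = 1, μ(66) = -1, μ(67) = -1, μ(69) = 1, μ(70) = -1, μ(71) = -1, μ(73) = -1, μ(74) = 1, μ(77) = 1, μ(78) = -1, μ(79) = -1, μ(82) = 1, μ(83) = -1, μ(85) = 1, μ(86) = 1, μ(87) = 1, μ(89) = -1, μ(91) = 1, μ(93) = 1, μ(94) = 1, μ(95) = 1, μ(97) = -1, μ(101) = -1, μ(102) = -1, μ(103) = -1, with μ = 0 on non-squarefree integers. Summing μ(k)/k for k where μ(k) ≠ 0 gives 41203144520038891926409588275527024249/23984823528925228172706521638692258396210 ≈ 0.0017. (PNT ⟺ this sum → 0 as n → ∞.)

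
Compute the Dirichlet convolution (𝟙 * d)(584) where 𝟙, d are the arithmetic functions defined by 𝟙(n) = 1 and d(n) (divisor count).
(𝟙 * d)(584) = 30

Divisors of 584: [1, 2, 4, 8, 73, 146, 292, 584]. For each d | 584:
  d = 1: 𝟙(1) · d(584/1) = 1 · 8 = 8
  d = 2: 𝟙(2) · d(584/2) = 1 · 6 = 6
  d = 4: 𝟙(4) · d(584/4) = 1 · 4 = 4
  d = 8: 𝟙(8) · d(584/8) = 1 · 2 = 2
  d = 73: 𝟙(73) · d(584/73) = 1 · 4 = 4
  d = 146: 𝟙(146) · d(584/146) = 1 · 3 = 3
  d = 292: 𝟙(292) · d(584/292) = 1 · 2 = 2
  d = 584: 𝟙(584) · d(584/584) = 1 · 1 = 1
Summing: (𝟙 * d)(584) = 8 + 6 + 4 + 2 + 4 + 3 + 2 + 1 = 30.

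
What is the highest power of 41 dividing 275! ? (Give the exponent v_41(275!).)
v_41(275!) = 6

Legendre's formula: v_p(n!) = Σ_{k ≥ 1} ⌊n / p^k⌋. For p = 41, n = 275, the terms are:
  ⌊275/41^1⌋ = ⌊275/41⌋ = 6
(the next term ⌊275/41^2⌋ = 0, terminating the sum). Summing: v_41(275!) = 6 = 6.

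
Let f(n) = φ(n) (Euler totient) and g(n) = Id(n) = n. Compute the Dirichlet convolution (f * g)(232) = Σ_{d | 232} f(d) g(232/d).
(φ * Id)(232) = 1140

Divisors of 232: [1, 2, 4, 8, 29, 58, 116, 232]. For each d | 232:
  d = 1: φ(1) · Id(232/1) = 1 · 232 = 232
  d = 2: φ(2) · Id(232/2) = 1 · 116 = 116
  d = 4: φ(4) · Id(232/4) = 2 · 58 = 116
  d = 8: φ(8) · Id(232/8) = 4 · 29 = 116
  d = 29: φ(29) · Id(232/29) = 28 · 8 = 224
  d = 58: φ(58) · Id(232/58) = 28 · 4 = 112
  d = 116: φ(116) · Id(232/116) = 56 · 2 = 112
  d = 232: φ(232) · Id(232/232) = 112 · 1 = 112
Summing: (φ * Id)(232) = 232 + 116 + 116 + 116 + 224 + 112 + 112 + 112 = 1140.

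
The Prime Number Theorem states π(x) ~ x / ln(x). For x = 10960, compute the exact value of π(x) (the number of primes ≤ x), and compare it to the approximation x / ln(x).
π(10960) = 1331;  x/ln(x) ≈ 1178.24;  relative error ≈ 11.48%.

Directly count primes up to 10960: π(10960) = 1331. The PNT approximation gives 10960/ln(10960) ≈ 10960/9.30201 ≈ 1178.24. Relative error (π(x) − x/ln(x)) / π(x) ≈ 11.48%; the approximation is known to undercount slightly (Li(x) is a better estimate).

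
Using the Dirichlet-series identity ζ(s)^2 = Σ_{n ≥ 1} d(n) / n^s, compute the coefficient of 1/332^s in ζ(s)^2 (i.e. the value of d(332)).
d(332) = 6

ζ(s)^2 = (Σ 1/m^s)(Σ 1/k^s). The coefficient of 1/n^s in the product is the number of ordered pairs (m, k) with mk = n, which equals d(n). For n = 332, divisors are [1, 2, 4, 83, 166, 332], so d(332) = 6.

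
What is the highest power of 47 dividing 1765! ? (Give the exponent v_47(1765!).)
v_47(1765!) = 37

Legendre's formula: v_p(n!) = Σ_{k ≥ 1} ⌊n / p^k⌋. For p = 47, n = 1765, the terms are:
  ⌊1765/47^1⌋ = ⌊1765/47⌋ = 37
(the next term ⌊1765/47^2⌋ = 0, terminating the sum). Summing: v_47(1765!) = 37 = 37.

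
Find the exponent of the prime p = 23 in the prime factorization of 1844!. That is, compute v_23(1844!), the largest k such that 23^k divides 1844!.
v_23(1844!) = 83

Legendre's formula: v_p(n!) = Σ_{k ≥ 1} ⌊n / p^k⌋. For p = 23, n = 1844, the terms are:
  ⌊1844/23^1⌋ = ⌊1844/23⌋ = 80
  ⌊1844/23^2⌋ = ⌊1844/529⌋ = 3
(the next term ⌊1844/23^3⌋ = 0, terminating the sum). Summing: v_23(1844!) = 80 + 3 = 83.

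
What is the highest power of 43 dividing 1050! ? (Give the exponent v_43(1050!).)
v_43(1050!) = 24

Legendre's formula: v_p(n!) = Σ_{k ≥ 1} ⌊n / p^k⌋. For p = 43, n = 1050, the terms are:
  ⌊1050/43^1⌋ = ⌊1050/43⌋ = 24
(the next term ⌊1050/43^2⌋ = 0, terminating the sum). Summing: v_43(1050!) = 24 = 24.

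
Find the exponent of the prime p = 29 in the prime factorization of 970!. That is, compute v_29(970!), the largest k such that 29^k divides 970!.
v_29(970!) = 34

Legendre's formula: v_p(n!) = Σ_{k ≥ 1} ⌊n / p^k⌋. For p = 29, n = 970, the terms are:
  ⌊970/29^1⌋ = ⌊970/29⌋ = 33
  ⌊970/29^2⌋ = ⌊970/841⌋ = 1
(the next term ⌊970/29^3⌋ = 0, terminating the sum). Summing: v_29(970!) = 33 + 1 = 34.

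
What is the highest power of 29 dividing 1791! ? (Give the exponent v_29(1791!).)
v_29(1791!) = 63

Legendre's formula: v_p(n!) = Σ_{k ≥ 1} ⌊n / p^k⌋. For p = 29, n = 1791, the terms are:
  ⌊1791/29^1⌋ = ⌊1791/29⌋ = 61
  ⌊1791/29^2⌋ = ⌊1791/841⌋ = 2
(the next term ⌊1791/29^3⌋ = 0, terminating the sum). Summing: v_29(1791!) = 61 + 2 = 63.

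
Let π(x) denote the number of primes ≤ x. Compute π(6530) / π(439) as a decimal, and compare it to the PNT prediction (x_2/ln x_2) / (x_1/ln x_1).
π(6530)/π(439) = 844/85 ≈ 9.9294;  PNT prediction ≈ 10.3032.

π(439) = 85 and π(6530) = 844, so π(6530)/π(439) ≈ 9.9294. The PNT-predicted ratio is (6530/ln(6530)) / (439/ln(439)) ≈ 10.3032. The two agree to within a few percent, as expected.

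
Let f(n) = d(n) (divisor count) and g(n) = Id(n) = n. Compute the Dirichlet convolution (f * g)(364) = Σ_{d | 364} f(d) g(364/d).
(d * Id)(364) = 1485

Divisors of 364: [1, 2, 4, 7, 13, 14, 26, 28, 52, 91, 182, 364]. For each d | 364:
  d = 1: d(1) · Id(364/1) = 1 · 364 = 364
  d = 2: d(2) · Id(364/2) = 2 · 182 = 364
  d = 4: d(4) · Id(364/4) = 3 · 91 = 273
  d = 7: d(7) · Id(364/7) = 2 · 52 = 104
  d = 13: d(13) · Id(364/13) = 2 · 28 = 56
  d = 14: d(14) · Id(364/14) = 4 · 26 = 104
  d = 26: d(26) · Id(364/26) = 4 · 14 = 56
  d = 28: d(28) · Id(364/28) = 6 · 13 = 78
  d = 52: d(52) · Id(364/52) = 6 · 7 = 42
  d = 91: d(91) · Id(364/91) = 4 · 4 = 16
  d = 182: d(182) · Id(364/182) = 8 · 2 = 16
  d = 364: d(364) · Id(364/364) = 12 · 1 = 12
Summing: (d * Id)(364) = 364 + 364 + 273 + 104 + 56 + 104 + 56 + 78 + 42 + 16 + 16 + 12 = 1485.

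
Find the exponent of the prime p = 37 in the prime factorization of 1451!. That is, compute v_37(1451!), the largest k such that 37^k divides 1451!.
v_37(1451!) = 40

Legendre's formula: v_p(n!) = Σ_{k ≥ 1} ⌊n / p^k⌋. For p = 37, n = 1451, the terms are:
  ⌊1451/37^1⌋ = ⌊1451/37⌋ = 39
  ⌊1451/37^2⌋ = ⌊1451/1369⌋ = 1
(the next term ⌊1451/37^3⌋ = 0, terminating the sum). Summing: v_37(1451!) = 39 + 1 = 40.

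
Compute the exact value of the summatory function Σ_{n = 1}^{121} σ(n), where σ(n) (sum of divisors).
Σ_{n ≤ 121} σ(n) = 12106

Compute σ(n) for each 1 ≤ n ≤ 121: σ(1) = 1, σ(2) = 3, σ(3) = 4, σ(4) = 7, σ(5) = 6, σ(6) = 12, σ(7) = 8, σ(8) = 15, σ(9) = 13, σ(10) = 18, σ(11) = 12, σ(12) = 28, σ(13) = 14, σ(14) = 24, σ(15) = 24, σ(16) = 31, σ(17) = 18, σ(18) = 39, σ(19) = 20, σ(20) = 42, σ(21) = 32, σ(22) = 36, σ(23) = 24, σ(24) = 60, σ(25) = 31, σ(26) = 42, σ(27) = 40, σ(28) = 56, σ(29) = 30, σ(30) = 72, σ(31) = 32, σ(32) = 63, σ(33) = 48, σ(34) = 54, σ(35) = 48, σ(36) = 91, σ(37) = 38, σ(38) = 60, σ(39) = 56, σ(40) = 90, σ(41) = 42, σ(42) = 96, σ(43) = 44, σ(44) = 84, σ(45) = 78, σ(46) = 72, σ(47) = 48, σ(48) = 124, σ(49) = 57, σ(50) = 93, σ(51) = 72, σ(52) = 98, σ(53) = 54, σ(54) = 120, σ(55) = 72, σ(56) = 120, σ(57) = 80, σ(58) = 90, σ(59) = 60, σ(60) = 168, σ(61) = 62, σ(62) = 96, σ(63) = 104, σ(64) = 127, σ(65) = 84, σ(66) = 144, σ(67) = 68, σ(68) = 126, σ(69) = 96, σ(70) = 144, σ(71) = 72, σ(72) = 195, σ(73) = 74, σ(74) = 114, σ(75) = 124, σ(76) = 140, σ(77) = 96, σ(78) = 168, σ(79) = 80, σ(80) = 186, σ(81) = 121, σ(82) = 126, σ(83) = 84, σ(84) = 224, σ(85) = 108, σ(86) = 132, σ(87) = 120, σ(88) = 180, σ(89) = 90, σ(90) = 234, σ(91) = 112, σ(92) = 168, σ(93) = 128, σ(94) = 144, σ(95) = 120, σ(96) = 252, σ(97) = 98, σ(98) = 171, σ(99) = 156, σ(100) = 217, σ(101) = 102, σ(102) = 216, σ(103) = 104, σ(104) = 210, σ(105) = 192, σ(106) = 162, σ(107) = 108, σ(108) = 280, σ(109) = 110, σ(110) = 216, σ(111) = 152, σ(112) = 248, σ(113) = 114, σ(114) = 240, σ(115) = 144, σ(116) = 210, σ(117) = 182, σ(118) = 180, σ(119) = 144, σ(120) = 360, σ(121) = 133. Summing all 121 values: 12106. (Average order: Σ_{n ≤ x} σ(n) ~ (π²/12) x². For x = 121, (π²/12)·121² ≈ 12041.74.)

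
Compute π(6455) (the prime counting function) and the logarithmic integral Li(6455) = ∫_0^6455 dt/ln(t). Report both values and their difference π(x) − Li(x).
π(6455) = 838;  Li(6455) ≈ 852.49;  π(x) − Li(x) ≈ -14.49.

Direct count of primes ≤ 6455 gives π(6455) = 838. Numerical evaluation of the logarithmic integral gives Li(6455) ≈ 852.49. The difference π(x) − Li(x) ≈ -14.49 is typically negative for small/moderate x (Li(x) overestimates), though Littlewood's theorem shows this sign changes infinitely often.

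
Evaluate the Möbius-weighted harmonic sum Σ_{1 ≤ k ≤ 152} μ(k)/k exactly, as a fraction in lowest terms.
Σ μ(k)/k = 498553581288971583508015817946071430122138094746515981177/75106511663943725776296745409664000450228387787452181363970

Values of μ(k) for 1 ≤ k ≤ 152: μ(1) = 1, μ(2) = -1, μ(3) = -1, μ(5) = -1, μ(6) = 1, μ(7) = -1, μ(10) = 1, μ(11) = -1, μ(13) = -1, μ(14) = 1, μ(15) = 1, μ(17) = -1, μ(19) = -1, μ(21) = 1, μ(22) = 1, μ(23) = -1, μ(26) = 1, μ(29) = -1, μ(30) = -1, μ(31) = -1, μ(33) = 1, μ(34) = 1, μ(35) = 1, μ(37) = -1, μ(38) = 1, μ(39) = 1, μ(41) = -1, μ(42) = -1, μ(43) = -1, μ(46) = 1, μ(47) = -1, μ(51) = 1, μ(53) = -1, μ(55) = 1, μ(57) = 1, μ(58) = 1, μ(59) = -1, μ(61) = -1, μ(62) = 1, μ(65) = 1, μ(66) = -1, μ(67) = -1, μ(69) = 1, μ(70) = -1, μ(71) = -1, μ(73) = -1, μ(74) = 1, μ(77) = 1, μ(78) = -1, μ(79) = -1, μ(82) = 1, μ(83) = -1, μ(85) = 1, μ(86) = 1, μ(87) = 1, μ(89) = -1, μ(91) = 1, μ(93) = 1, μ(94) = 1, μ(95) = 1, μ(97) = -1, μ(101) = -1, μ(102) = -1, μ(103) = -1, μ(105) = -1, μ(106) = 1, μ(107) = -1, μ(109) = -1, μ(110) = -1, μ(111) = 1, μ(113) = -1, μ(114) = -1, μ(115) = 1, μ(118) = 1, μ(119) = 1, μ(122) = 1, μ(123) = 1, μ(127) = -1, μ(129) = 1, μ(130) = -1, μ(131) = -1, μ(133) = 1, μ(134) = 1, μ(137) = -1, μ(138) = -1, μ(139) = -1, μ(141) = 1, μ(142) = 1, μ(143) = 1, μ(145) = 1, μ(146) = 1, μ(149) = -1, μ(151) = -1, with μ = 0 on non-squarefree integers. Summing μ(k)/k for k where μ(k) ≠ 0 gives 498553581288971583508015817946071430122138094746515981177/75106511663943725776296745409664000450228387787452181363970 ≈ 0.0066. (PNT ⟺ this sum → 0 as n → ∞.)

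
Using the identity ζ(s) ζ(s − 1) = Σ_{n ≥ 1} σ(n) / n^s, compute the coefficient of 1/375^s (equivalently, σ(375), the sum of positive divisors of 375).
σ(375) = 624

In the product (Σ m^0/m^s)(Σ k / k^s) = Σ (Σ_{d | n} d) / n^s, the coefficient of 1/n^s is σ(n) = Σ_{d | n} d. For n = 375, divisors are [1, 3, 5, 15, 25, 75, 125, 375]; summing: σ(375) = 624.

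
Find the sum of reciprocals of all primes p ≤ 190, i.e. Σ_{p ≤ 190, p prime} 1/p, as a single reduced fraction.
Σ 1/p = 10408867916382550633331528920459565913027063402071390584941986323453055203/5397346292805549782720214077673687806275517530364350655459511599582614290

π(190) = 42, so the primes ≤ 190 are [2, 3, 5, 7, 11, 13, 17, 19, 23, 29, 31, 37, 41, 43, 47, 53, 59, 61, 67, 71, 73, 79, 83, 89, 97, 101, 103, 107, 109, 113, 127, 131, 137, 139, 149, 151, 157, 163, 167, 173, 179, 181]. Summing 1/p over these primes: 10408867916382550633331528920459565913027063402071390584941986323453055203/5397346292805549782720214077673687806275517530364350655459511599582614290 ≈ 1.9285. Mertens estimate ln ln(190) + 0.2615 ≈ 1.9192.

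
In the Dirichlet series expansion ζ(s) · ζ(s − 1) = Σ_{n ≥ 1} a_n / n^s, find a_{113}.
σ(113) = 114

In the product (Σ m^0/m^s)(Σ k / k^s) = Σ (Σ_{d | n} d) / n^s, the coefficient of 1/n^s is σ(n) = Σ_{d | n} d. For n = 113, divisors are [1, 113]; summing: σ(113) = 114.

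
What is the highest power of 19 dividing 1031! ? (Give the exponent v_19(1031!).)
v_19(1031!) = 56

Legendre's formula: v_p(n!) = Σ_{k ≥ 1} ⌊n / p^k⌋. For p = 19, n = 1031, the terms are:
  ⌊1031/19^1⌋ = ⌊1031/19⌋ = 54
  ⌊1031/19^2⌋ = ⌊1031/361⌋ = 2
(the next term ⌊1031/19^3⌋ = 0, terminating the sum). Summing: v_19(1031!) = 54 + 2 = 56.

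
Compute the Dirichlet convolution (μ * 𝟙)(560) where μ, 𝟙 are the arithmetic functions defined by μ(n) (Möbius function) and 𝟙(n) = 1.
(μ * 𝟙)(560) = 0

Divisors of 560: [1, 2, 4, 5, 7, 8, 10, 14, 16, 20, 28, 35, 40, 56, 70, 80, 112, 140, 280, 560]. For each d | 560:
  d = 1: μ(1) · 𝟙(560/1) = 1 · 1 = 1
  d = 2: μ(2) · 𝟙(560/2) = -1 · 1 = -1
  d = 4: μ(4) · 𝟙(560/4) = 0 · 1 = 0
  d = 5: μ(5) · 𝟙(560/5) = -1 · 1 = -1
  d = 7: μ(7) · 𝟙(560/7) = -1 · 1 = -1
  d = 8: μ(8) · 𝟙(560/8) = 0 · 1 = 0
  d = 10: μ(10) · 𝟙(560/10) = 1 · 1 = 1
  d = 14: μ(14) · 𝟙(560/14) = 1 · 1 = 1
  d = 16: μ(16) · 𝟙(560/16) = 0 · 1 = 0
  d = 20: μ(20) · 𝟙(560/20) = 0 · 1 = 0
  d = 28: μ(28) · 𝟙(560/28) = 0 · 1 = 0
  d = 35: μ(35) · 𝟙(560/35) = 1 · 1 = 1
  d = 40: μ(40) · 𝟙(560/40) = 0 · 1 = 0
  d = 56: μ(56) · 𝟙(560/56) = 0 · 1 = 0
  d = 70: μ(70) · 𝟙(560/70) = -1 · 1 = -1
  d = 80: μ(80) · 𝟙(560/80) = 0 · 1 = 0
  d = 112: μ(112) · 𝟙(560/112) = 0 · 1 = 0
  d = 140: μ(140) · 𝟙(560/140) = 0 · 1 = 0
  d = 280: μ(280) · 𝟙(560/280) = 0 · 1 = 0
  d = 560: μ(560) · 𝟙(560/560) = 0 · 1 = 0
Summing: (μ * 𝟙)(560) = 1 + -1 + 0 + -1 + -1 + 0 + 1 + 1 + 0 + 0 + 0 + 1 + 0 + 0 + -1 + 0 + 0 + 0 + 0 + 0 = 0.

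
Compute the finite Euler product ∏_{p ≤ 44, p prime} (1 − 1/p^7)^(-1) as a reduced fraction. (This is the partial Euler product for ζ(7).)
∏ = 45646702807467713699372033067809267220048714619200580949120845685181752370766160993819090186875/45268741527906747399557358241617585589782139439825822687873840391576296184501153303048882388992

The primes p ≤ 44 are [2, 3, 5, 7, 11, 13, 17, 19, 23, 29, 31, 37, 41, 43]. For each prime, (1 − 1/p^7)^(-1) = p^7 / (p^7 − 1). The product is (1 − 1/2^7)^(-1), (1 − 1/3^7)^(-1), (1 − 1/5^7)^(-1), (1 − 1/7^7)^(-1), (1 − 1/11^7)^(-1), (1 − 1/13^7)^(-1), (1 − 1/17^7)^(-1), (1 − 1/19^7)^(-1), (1 − 1/23^7)^(-1), (1 − 1/29^7)^(-1), (1 − 1/31^7)^(-1), (1 − 1/37^7)^(-1), (1 − 1/41^7)^(-1), (1 − 1/43^7)^(-1) = ∏ p^7 / (p^7 − 1) = 45646702807467713699372033067809267220048714619200580949120845685181752370766160993819090186875/45268741527906747399557358241617585589782139439825822687873840391576296184501153303048882388992.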